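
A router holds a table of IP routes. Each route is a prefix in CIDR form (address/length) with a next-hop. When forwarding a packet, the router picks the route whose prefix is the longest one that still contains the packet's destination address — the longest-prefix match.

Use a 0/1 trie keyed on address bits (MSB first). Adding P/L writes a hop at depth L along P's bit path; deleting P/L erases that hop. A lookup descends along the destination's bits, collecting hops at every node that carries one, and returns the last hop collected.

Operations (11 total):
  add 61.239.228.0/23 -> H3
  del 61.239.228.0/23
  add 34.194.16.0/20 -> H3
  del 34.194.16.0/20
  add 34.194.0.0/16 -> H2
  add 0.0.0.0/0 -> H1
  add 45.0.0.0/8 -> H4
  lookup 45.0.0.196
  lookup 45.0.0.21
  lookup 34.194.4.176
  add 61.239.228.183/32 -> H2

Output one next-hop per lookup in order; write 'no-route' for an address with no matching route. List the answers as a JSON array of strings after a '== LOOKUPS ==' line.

Apply in order:
  add 61.239.228.0/23 -> H3 at depth 23
  del 61.239.228.0/23 (clear depth 23)
  add 34.194.16.0/20 -> H3 at depth 20
  del 34.194.16.0/20 (clear depth 20)
  add 34.194.0.0/16 -> H2 at depth 16
  add 0.0.0.0/0 -> H1 at depth 0
  add 45.0.0.0/8 -> H4 at depth 8
  Q 45.0.0.196: descend 00101101 ; hops seen [H1,H4] ; pick H4
  Q 45.0.0.21: descend 00101101 ; hops seen [H1,H4] ; pick H4
  Q 34.194.4.176: descend 0010001011000010000 ; hops seen [H1,H2] ; pick H2
  add 61.239.228.183/32 -> H2 at depth 32

== LOOKUPS ==
["H4","H4","H2"]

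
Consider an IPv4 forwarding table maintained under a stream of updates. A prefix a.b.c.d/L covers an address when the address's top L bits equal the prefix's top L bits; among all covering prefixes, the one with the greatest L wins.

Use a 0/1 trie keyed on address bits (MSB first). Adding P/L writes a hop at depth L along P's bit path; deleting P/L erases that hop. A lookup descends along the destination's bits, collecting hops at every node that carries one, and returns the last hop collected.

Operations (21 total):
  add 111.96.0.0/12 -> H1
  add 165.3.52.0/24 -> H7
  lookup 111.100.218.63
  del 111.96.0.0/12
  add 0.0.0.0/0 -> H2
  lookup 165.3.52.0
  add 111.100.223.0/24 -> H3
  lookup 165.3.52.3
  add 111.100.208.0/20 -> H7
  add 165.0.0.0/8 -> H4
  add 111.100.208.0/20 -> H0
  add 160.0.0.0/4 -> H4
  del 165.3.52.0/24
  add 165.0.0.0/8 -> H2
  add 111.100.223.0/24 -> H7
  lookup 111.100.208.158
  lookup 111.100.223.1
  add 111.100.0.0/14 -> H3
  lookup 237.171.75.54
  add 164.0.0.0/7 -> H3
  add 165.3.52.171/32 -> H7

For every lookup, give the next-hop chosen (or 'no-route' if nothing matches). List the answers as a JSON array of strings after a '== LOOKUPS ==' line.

Trace:
  + 111.96.0.0/12 (H1) depth=12
  + 165.3.52.0/24 (H7) depth=24
  lookup 111.100.218.63: bits 011011110110 walk d0:-→d1:-→d2:-→d3:-→d4:-→d5:-→d6:-→d7:-→d8:-→d9:-→d10:-→d11:-→d12:H1 -> H1
  - 111.96.0.0/12 clear@12
  + 0.0.0.0/0 (H2) depth=0
  lookup 165.3.52.0: bits 101001010000001100110100 walk d0:H2→d1:-→d2:-→d3:-→d4:-→d5:-→d6:-→d7:-→d8:-→d9:-→d10:-→d11:-→d12:-→d13:-→d14:-→d15:-→d16:-→d17:-→d18:-→d19:-→d20:-→d21:-→d22:-→d23:-→d24:H7 -> H7
  + 111.100.223.0/24 (H3) depth=24
  lookup 165.3.52.3: bits 101001010000001100110100 walk d0:H2→d1:-→d2:-→d3:-→d4:-→d5:-→d6:-→d7:-→d8:-→d9:-→d10:-→d11:-→d12:-→d13:-→d14:-→d15:-→d16:-→d17:-→d18:-→d19:-→d20:-→d21:-→d22:-→d23:-→d24:H7 -> H7
  + 111.100.208.0/20 (H7) depth=20
  + 165.0.0.0/8 (H4) depth=8
  + 111.100.208.0/20 (H0) depth=20
  + 160.0.0.0/4 (H4) depth=4
  - 165.3.52.0/24 clear@24
  + 165.0.0.0/8 (H2) depth=8
  + 111.100.223.0/24 (H7) depth=24
  lookup 111.100.208.158: bits 01101111011001001101 walk d0:H2→d1:-→d2:-→d3:-→d4:-→d5:-→d6:-→d7:-→d8:-→d9:-→d10:-→d11:-→d12:-→d13:-→d14:-→d15:-→d16:-→d17:-→d18:-→d19:-→d20:H0 -> H0
  lookup 111.100.223.1: bits 011011110110010011011111 walk d0:H2→d1:-→d2:-→d3:-→d4:-→d5:-→d6:-→d7:-→d8:-→d9:-→d10:-→d11:-→d12:-→d13:-→d14:-→d15:-→d16:-→d17:-→d18:-→d19:-→d20:H0→d21:-→d22:-→d23:-→d24:H7 -> H7
  + 111.100.0.0/14 (H3) depth=14
  lookup 237.171.75.54: bits 1 walk d0:H2→d1:- -> H2
  + 164.0.0.0/7 (H3) depth=7
  + 165.3.52.171/32 (H7) depth=32

== LOOKUPS ==
["H1","H7","H7","H0","H7","H2"]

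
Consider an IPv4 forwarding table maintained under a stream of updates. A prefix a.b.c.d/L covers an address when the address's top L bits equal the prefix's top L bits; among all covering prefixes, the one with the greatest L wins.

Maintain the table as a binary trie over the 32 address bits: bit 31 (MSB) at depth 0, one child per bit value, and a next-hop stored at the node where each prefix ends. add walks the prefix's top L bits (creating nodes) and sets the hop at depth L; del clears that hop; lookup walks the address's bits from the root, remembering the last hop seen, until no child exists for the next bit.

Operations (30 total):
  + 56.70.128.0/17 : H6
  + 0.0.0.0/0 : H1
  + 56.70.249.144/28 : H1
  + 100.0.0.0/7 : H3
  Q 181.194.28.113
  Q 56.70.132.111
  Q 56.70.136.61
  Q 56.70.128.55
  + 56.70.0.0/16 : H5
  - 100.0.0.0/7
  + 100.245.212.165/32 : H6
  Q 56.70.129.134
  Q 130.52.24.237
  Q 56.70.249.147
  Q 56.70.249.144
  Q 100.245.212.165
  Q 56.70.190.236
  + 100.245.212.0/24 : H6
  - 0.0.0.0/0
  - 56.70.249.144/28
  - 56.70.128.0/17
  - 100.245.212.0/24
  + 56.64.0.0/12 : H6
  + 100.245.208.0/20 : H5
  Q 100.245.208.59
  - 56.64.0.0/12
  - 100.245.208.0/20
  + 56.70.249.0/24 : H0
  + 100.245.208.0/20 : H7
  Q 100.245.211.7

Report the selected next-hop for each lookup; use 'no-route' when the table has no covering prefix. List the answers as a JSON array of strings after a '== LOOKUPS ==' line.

Apply in order:
  add 56.70.128.0/17 -> H6 at depth 17
  add 0.0.0.0/0 -> H1 at depth 0
  add 56.70.249.144/28 -> H1 at depth 28
  add 100.0.0.0/7 -> H3 at depth 7
  ? 181.194.28.113  path d0:H1  best=H1
  ? 56.70.132.111  path d0:H1→d1:-→d2:-→d3:-→d4:-→d5:-→d6:-→d7:-→d8:-→d9:-→d10:-→d11:-→d12:-→d13:-→d14:-→d15:-→d16:-→d17:H6  best=H6
  ? 56.70.136.61  path d0:H1→d1:-→d2:-→d3:-→d4:-→d5:-→d6:-→d7:-→d8:-→d9:-→d10:-→d11:-→d12:-→d13:-→d14:-→d15:-→d16:-→d17:H6  best=H6
  ? 56.70.128.55  path d0:H1→d1:-→d2:-→d3:-→d4:-→d5:-→d6:-→d7:-→d8:-→d9:-→d10:-→d11:-→d12:-→d13:-→d14:-→d15:-→d16:-→d17:H6  best=H6
  add 56.70.0.0/16 -> H5 at depth 16
  del 100.0.0.0/7 (clear depth 7)
  add 100.245.212.165/32 -> H6 at depth 32
  ? 56.70.129.134  path d0:H1→d1:-→d2:-→d3:-→d4:-→d5:-→d6:-→d7:-→d8:-→d9:-→d10:-→d11:-→d12:-→d13:-→d14:-→d15:-→d16:H5→d17:H6  best=H6
  ? 130.52.24.237  path d0:H1  best=H1
  ? 56.70.249.147  path d0:H1→d1:-→d2:-→d3:-→d4:-→d5:-→d6:-→d7:-→d8:-→d9:-→d10:-→d11:-→d12:-→d13:-→d14:-→d15:-→d16:H5→d17:H6→d18:-→d19:-→d20:-→d21:-→d22:-→d23:-→d24:-→d25:-→d26:-→d27:-→d28:H1  best=H1
  ? 56.70.249.144  path d0:H1→d1:-→d2:-→d3:-→d4:-→d5:-→d6:-→d7:-→d8:-→d9:-→d10:-→d11:-→d12:-→d13:-→d14:-→d15:-→d16:H5→d17:H6→d18:-→d19:-→d20:-→d21:-→d22:-→d23:-→d24:-→d25:-→d26:-→d27:-→d28:H1  best=H1
  ? 100.245.212.165  path d0:H1→d1:-→d2:-→d3:-→d4:-→d5:-→d6:-→d7:-→d8:-→d9:-→d10:-→d11:-→d12:-→d13:-→d14:-→d15:-→d16:-→d17:-→d18:-→d19:-→d20:-→d21:-→d22:-→d23:-→d24:-→d25:-→d26:-→d27:-→d28:-→d29:-→d30:-→d31:-→d32:H6  best=H6
  ? 56.70.190.236  path d0:H1→d1:-→d2:-→d3:-→d4:-→d5:-→d6:-→d7:-→d8:-→d9:-→d10:-→d11:-→d12:-→d13:-→d14:-→d15:-→d16:H5→d17:H6  best=H6
  add 100.245.212.0/24 -> H6 at depth 24
  del 0.0.0.0/0 (clear depth 0)
  del 56.70.249.144/28 (clear depth 28)
  del 56.70.128.0/17 (clear depth 17)
  del 100.245.212.0/24 (clear depth 24)
  add 56.64.0.0/12 -> H6 at depth 12
  add 100.245.208.0/20 -> H5 at depth 20
  ? 100.245.208.59  path d0:-→d1:-→d2:-→d3:-→d4:-→d5:-→d6:-→d7:-→d8:-→d9:-→d10:-→d11:-→d12:-→d13:-→d14:-→d15:-→d16:-→d17:-→d18:-→d19:-→d20:H5→d21:-  best=H5
  del 56.64.0.0/12 (clear depth 12)
  del 100.245.208.0/20 (clear depth 20)
  add 56.70.249.0/24 -> H0 at depth 24
  add 100.245.208.0/20 -> H7 at depth 20
  ? 100.245.211.7  path d0:-→d1:-→d2:-→d3:-→d4:-→d5:-→d6:-→d7:-→d8:-→d9:-→d10:-→d11:-→d12:-→d13:-→d14:-→d15:-→d16:-→d17:-→d18:-→d19:-→d20:H7→d21:-  best=H7

== LOOKUPS ==
["H1","H6","H6","H6","H6","H1","H1","H1","H6","H6","H5","H7"]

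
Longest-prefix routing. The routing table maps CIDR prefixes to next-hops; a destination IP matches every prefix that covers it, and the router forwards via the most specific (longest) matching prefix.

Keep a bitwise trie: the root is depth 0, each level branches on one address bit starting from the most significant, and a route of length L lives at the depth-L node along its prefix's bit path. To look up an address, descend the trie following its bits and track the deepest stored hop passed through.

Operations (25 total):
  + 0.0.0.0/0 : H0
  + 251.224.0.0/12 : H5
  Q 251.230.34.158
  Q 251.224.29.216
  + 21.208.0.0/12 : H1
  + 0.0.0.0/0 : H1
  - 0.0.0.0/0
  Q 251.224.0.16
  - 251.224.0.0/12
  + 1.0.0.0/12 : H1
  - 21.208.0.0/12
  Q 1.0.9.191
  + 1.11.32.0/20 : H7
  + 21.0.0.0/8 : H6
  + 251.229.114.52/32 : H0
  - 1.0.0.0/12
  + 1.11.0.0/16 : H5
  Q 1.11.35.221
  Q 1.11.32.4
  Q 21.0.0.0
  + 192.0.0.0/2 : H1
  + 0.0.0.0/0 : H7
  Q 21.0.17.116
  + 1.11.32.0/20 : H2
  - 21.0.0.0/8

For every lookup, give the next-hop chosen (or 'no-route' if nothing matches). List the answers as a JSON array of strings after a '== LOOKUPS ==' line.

Trace:
  add 0.0.0.0/0 -> H0 at depth 0
  add 251.224.0.0/12 -> H5 at depth 12
  ? 251.230.34.158  path d0:H0→d1:-→d2:-→d3:-→d4:-→d5:-→d6:-→d7:-→d8:-→d9:-→d10:-→d11:-→d12:H5  best=H5
  ? 251.224.29.216  path d0:H0→d1:-→d2:-→d3:-→d4:-→d5:-→d6:-→d7:-→d8:-→d9:-→d10:-→d11:-→d12:H5  best=H5
  add 21.208.0.0/12 -> H1 at depth 12
  add 0.0.0.0/0 -> H1 at depth 0
  del 0.0.0.0/0 (clear depth 0)
  ? 251.224.0.16  path d0:-→d1:-→d2:-→d3:-→d4:-→d5:-→d6:-→d7:-→d8:-→d9:-→d10:-→d11:-→d12:H5  best=H5
  del 251.224.0.0/12 (clear depth 12)
  add 1.0.0.0/12 -> H1 at depth 12
  del 21.208.0.0/12 (clear depth 12)
  ? 1.0.9.191  path d0:-→d1:-→d2:-→d3:-→d4:-→d5:-→d6:-→d7:-→d8:-→d9:-→d10:-→d11:-→d12:H1  best=H1
  add 1.11.32.0/20 -> H7 at depth 20
  add 21.0.0.0/8 -> H6 at depth 8
  add 251.229.114.52/32 -> H0 at depth 32
  del 1.0.0.0/12 (clear depth 12)
  add 1.11.0.0/16 -> H5 at depth 16
  ? 1.11.35.221  path d0:-→d1:-→d2:-→d3:-→d4:-→d5:-→d6:-→d7:-→d8:-→d9:-→d10:-→d11:-→d12:-→d13:-→d14:-→d15:-→d16:H5→d17:-→d18:-→d19:-→d20:H7  best=H7
  ? 1.11.32.4  path d0:-→d1:-→d2:-→d3:-→d4:-→d5:-→d6:-→d7:-→d8:-→d9:-→d10:-→d11:-→d12:-→d13:-→d14:-→d15:-→d16:H5→d17:-→d18:-→d19:-→d20:H7  best=H7
  ? 21.0.0.0  path d0:-→d1:-→d2:-→d3:-→d4:-→d5:-→d6:-→d7:-→d8:H6  best=H6
  add 192.0.0.0/2 -> H1 at depth 2
  add 0.0.0.0/0 -> H7 at depth 0
  ? 21.0.17.116  path d0:H7→d1:-→d2:-→d3:-→d4:-→d5:-→d6:-→d7:-→d8:H6  best=H6
  add 1.11.32.0/20 -> H2 at depth 20
  del 21.0.0.0/8 (clear depth 8)

== LOOKUPS ==
["H5","H5","H5","H1","H7","H7","H6","H6"]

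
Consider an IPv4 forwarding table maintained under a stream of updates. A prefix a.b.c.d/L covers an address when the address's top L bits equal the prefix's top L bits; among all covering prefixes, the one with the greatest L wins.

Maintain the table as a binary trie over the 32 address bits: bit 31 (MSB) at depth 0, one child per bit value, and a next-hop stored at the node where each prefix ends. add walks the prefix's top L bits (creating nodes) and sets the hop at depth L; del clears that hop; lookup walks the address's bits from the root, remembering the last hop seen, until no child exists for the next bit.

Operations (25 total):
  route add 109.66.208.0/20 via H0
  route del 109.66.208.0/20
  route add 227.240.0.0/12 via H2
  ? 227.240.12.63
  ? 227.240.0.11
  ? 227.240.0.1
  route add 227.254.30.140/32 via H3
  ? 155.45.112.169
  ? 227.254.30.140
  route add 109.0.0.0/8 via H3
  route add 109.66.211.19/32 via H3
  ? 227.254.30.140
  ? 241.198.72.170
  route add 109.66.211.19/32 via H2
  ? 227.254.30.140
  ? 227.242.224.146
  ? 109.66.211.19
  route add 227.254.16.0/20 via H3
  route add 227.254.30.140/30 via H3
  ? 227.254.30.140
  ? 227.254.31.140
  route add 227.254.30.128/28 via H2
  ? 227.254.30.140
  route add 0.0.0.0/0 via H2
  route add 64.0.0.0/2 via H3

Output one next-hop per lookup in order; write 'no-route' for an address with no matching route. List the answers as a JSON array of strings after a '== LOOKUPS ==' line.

Apply in order:
  + 109.66.208.0/20 (H0) depth=20
  del 109.66.208.0/20 (clear depth 20)
  + 227.240.0.0/12 (H2) depth=12
  Q 227.240.12.63: descend 111000111111 ; hops seen [H2] ; pick H2
  Q 227.240.0.11: descend 111000111111 ; hops seen [H2] ; pick H2
  Q 227.240.0.1: descend 111000111111 ; hops seen [H2] ; pick H2
  + 227.254.30.140/32 (H3) depth=32
  Q 155.45.112.169: descend 1 ; hops seen [∅] ; pick no-route
  Q 227.254.30.140: descend 11100011111111100001111010001100 ; hops seen [H2,H3] ; pick H3
  + 109.0.0.0/8 (H3) depth=8
  + 109.66.211.19/32 (H3) depth=32
  Q 227.254.30.140: descend 11100011111111100001111010001100 ; hops seen [H2,H3] ; pick H3
  Q 241.198.72.170: descend 111 ; hops seen [∅] ; pick no-route
  + 109.66.211.19/32 (H2) depth=32
  Q 227.254.30.140: descend 11100011111111100001111010001100 ; hops seen [H2,H3] ; pick H3
  Q 227.242.224.146: descend 111000111111 ; hops seen [H2] ; pick H2
  Q 109.66.211.19: descend 01101101010000101101001100010011 ; hops seen [H3,H2] ; pick H2
  + 227.254.16.0/20 (H3) depth=20
  + 227.254.30.140/30 (H3) depth=30
  Q 227.254.30.140: descend 11100011111111100001111010001100 ; hops seen [H2,H3,H3,H3] ; pick H3
  Q 227.254.31.140: descend 11100011111111100001111 ; hops seen [H2,H3] ; pick H3
  + 227.254.30.128/28 (H2) depth=28
  Q 227.254.30.140: descend 11100011111111100001111010001100 ; hops seen [H2,H3,H2,H3,H3] ; pick H3
  + 0.0.0.0/0 (H2) depth=0
  + 64.0.0.0/2 (H3) depth=2

== LOOKUPS ==
["H2","H2","H2","no-route","H3","H3","no-route","H3","H2","H2","H3","H3","H3"]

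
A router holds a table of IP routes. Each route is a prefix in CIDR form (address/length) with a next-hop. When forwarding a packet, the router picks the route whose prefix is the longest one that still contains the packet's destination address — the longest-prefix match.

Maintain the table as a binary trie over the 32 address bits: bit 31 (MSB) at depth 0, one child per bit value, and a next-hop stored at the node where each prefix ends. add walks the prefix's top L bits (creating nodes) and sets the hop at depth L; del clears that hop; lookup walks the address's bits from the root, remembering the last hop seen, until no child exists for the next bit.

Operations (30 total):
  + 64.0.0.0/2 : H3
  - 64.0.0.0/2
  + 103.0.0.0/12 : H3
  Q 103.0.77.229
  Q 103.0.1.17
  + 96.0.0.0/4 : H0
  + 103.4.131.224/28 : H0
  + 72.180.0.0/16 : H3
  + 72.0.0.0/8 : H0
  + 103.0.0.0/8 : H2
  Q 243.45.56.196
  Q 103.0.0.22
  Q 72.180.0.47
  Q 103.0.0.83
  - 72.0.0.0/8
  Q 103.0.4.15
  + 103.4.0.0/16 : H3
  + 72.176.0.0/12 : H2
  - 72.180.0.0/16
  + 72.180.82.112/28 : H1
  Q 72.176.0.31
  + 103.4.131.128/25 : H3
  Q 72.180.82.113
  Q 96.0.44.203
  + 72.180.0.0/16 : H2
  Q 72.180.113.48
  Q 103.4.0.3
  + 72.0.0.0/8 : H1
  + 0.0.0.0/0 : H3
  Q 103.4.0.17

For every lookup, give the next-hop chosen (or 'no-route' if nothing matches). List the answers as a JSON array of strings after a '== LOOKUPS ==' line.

Trace:
  add 64.0.0.0/2 -> H3 at depth 2
  - 64.0.0.0/2 clear@2
  add 103.0.0.0/12 -> H3 at depth 12
  ? 103.0.77.229  path d0:-→d1:-→d2:-→d3:-→d4:-→d5:-→d6:-→d7:-→d8:-→d9:-→d10:-→d11:-→d12:H3  best=H3
  ? 103.0.1.17  path d0:-→d1:-→d2:-→d3:-→d4:-→d5:-→d6:-→d7:-→d8:-→d9:-→d10:-→d11:-→d12:H3  best=H3
  add 96.0.0.0/4 -> H0 at depth 4
  add 103.4.131.224/28 -> H0 at depth 28
  add 72.180.0.0/16 -> H3 at depth 16
  add 72.0.0.0/8 -> H0 at depth 8
  add 103.0.0.0/8 -> H2 at depth 8
  ? 243.45.56.196  path d0:-  best=no-route
  ? 103.0.0.22  path d0:-→d1:-→d2:-→d3:-→d4:H0→d5:-→d6:-→d7:-→d8:H2→d9:-→d10:-→d11:-→d12:H3→d13:-  best=H3
  ? 72.180.0.47  path d0:-→d1:-→d2:-→d3:-→d4:-→d5:-→d6:-→d7:-→d8:H0→d9:-→d10:-→d11:-→d12:-→d13:-→d14:-→d15:-→d16:H3  best=H3
  ? 103.0.0.83  path d0:-→d1:-→d2:-→d3:-→d4:H0→d5:-→d6:-→d7:-→d8:H2→d9:-→d10:-→d11:-→d12:H3→d13:-  best=H3
  - 72.0.0.0/8 clear@8
  ? 103.0.4.15  path d0:-→d1:-→d2:-→d3:-→d4:H0→d5:-→d6:-→d7:-→d8:H2→d9:-→d10:-→d11:-→d12:H3→d13:-  best=H3
  add 103.4.0.0/16 -> H3 at depth 16
  add 72.176.0.0/12 -> H2 at depth 12
  - 72.180.0.0/16 clear@16
  add 72.180.82.112/28 -> H1 at depth 28
  ? 72.176.0.31  path d0:-→d1:-→d2:-→d3:-→d4:-→d5:-→d6:-→d7:-→d8:-→d9:-→d10:-→d11:-→d12:H2→d13:-  best=H2
  add 103.4.131.128/25 -> H3 at depth 25
  ? 72.180.82.113  path d0:-→d1:-→d2:-→d3:-→d4:-→d5:-→d6:-→d7:-→d8:-→d9:-→d10:-→d11:-→d12:H2→d13:-→d14:-→d15:-→d16:-→d17:-→d18:-→d19:-→d20:-→d21:-→d22:-→d23:-→d24:-→d25:-→d26:-→d27:-→d28:H1  best=H1
  ? 96.0.44.203  path d0:-→d1:-→d2:-→d3:-→d4:H0→d5:-  best=H0
  add 72.180.0.0/16 -> H2 at depth 16
  ? 72.180.113.48  path d0:-→d1:-→d2:-→d3:-→d4:-→d5:-→d6:-→d7:-→d8:-→d9:-→d10:-→d11:-→d12:H2→d13:-→d14:-→d15:-→d16:H2→d17:-→d18:-  best=H2
  ? 103.4.0.3  path d0:-→d1:-→d2:-→d3:-→d4:H0→d5:-→d6:-→d7:-→d8:H2→d9:-→d10:-→d11:-→d12:H3→d13:-→d14:-→d15:-→d16:H3  best=H3
  add 72.0.0.0/8 -> H1 at depth 8
  add 0.0.0.0/0 -> H3 at depth 0
  ? 103.4.0.17  path d0:H3→d1:-→d2:-→d3:-→d4:H0→d5:-→d6:-→d7:-→d8:H2→d9:-→d10:-→d11:-→d12:H3→d13:-→d14:-→d15:-→d16:H3  best=H3

== LOOKUPS ==
["H3","H3","no-route","H3","H3","H3","H3","H2","H1","H0","H2","H3","H3"]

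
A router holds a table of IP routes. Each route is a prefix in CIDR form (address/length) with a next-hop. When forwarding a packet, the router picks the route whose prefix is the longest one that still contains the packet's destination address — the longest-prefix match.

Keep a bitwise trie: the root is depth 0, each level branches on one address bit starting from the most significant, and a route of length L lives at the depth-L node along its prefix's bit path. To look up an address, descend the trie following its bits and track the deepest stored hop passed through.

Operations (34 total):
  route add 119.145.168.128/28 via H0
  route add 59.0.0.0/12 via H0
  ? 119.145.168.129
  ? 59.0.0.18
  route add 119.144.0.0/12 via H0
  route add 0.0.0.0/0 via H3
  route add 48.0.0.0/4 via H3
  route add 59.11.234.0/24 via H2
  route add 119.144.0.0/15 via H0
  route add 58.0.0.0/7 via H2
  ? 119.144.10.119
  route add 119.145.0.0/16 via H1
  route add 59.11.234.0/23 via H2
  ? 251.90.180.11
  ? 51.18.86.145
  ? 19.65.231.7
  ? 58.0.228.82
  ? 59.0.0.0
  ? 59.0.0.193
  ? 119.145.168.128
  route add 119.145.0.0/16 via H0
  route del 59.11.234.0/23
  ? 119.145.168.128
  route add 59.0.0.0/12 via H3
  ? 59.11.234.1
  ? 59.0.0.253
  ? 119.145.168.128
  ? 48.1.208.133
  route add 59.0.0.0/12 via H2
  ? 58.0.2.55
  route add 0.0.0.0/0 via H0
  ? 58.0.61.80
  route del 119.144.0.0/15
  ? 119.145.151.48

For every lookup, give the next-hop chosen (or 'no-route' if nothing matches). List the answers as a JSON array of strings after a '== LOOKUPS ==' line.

Trace:
  + 119.145.168.128/28 (H0) depth=28
  + 59.0.0.0/12 (H0) depth=12
  Q 119.145.168.129: descend 0111011110010001101010001000 ; hops seen [H0] ; pick H0
  Q 59.0.0.18: descend 001110110000 ; hops seen [H0] ; pick H0
  + 119.144.0.0/12 (H0) depth=12
  + 0.0.0.0/0 (H3) depth=0
  + 48.0.0.0/4 (H3) depth=4
  + 59.11.234.0/24 (H2) depth=24
  + 119.144.0.0/15 (H0) depth=15
  + 58.0.0.0/7 (H2) depth=7
  Q 119.144.10.119: descend 011101111001000 ; hops seen [H3,H0,H0] ; pick H0
  + 119.145.0.0/16 (H1) depth=16
  + 59.11.234.0/23 (H2) depth=23
  Q 251.90.180.11: descend ε ; hops seen [H3] ; pick H3
  Q 51.18.86.145: descend 0011 ; hops seen [H3,H3] ; pick H3
  Q 19.65.231.7: descend 00 ; hops seen [H3] ; pick H3
  Q 58.0.228.82: descend 0011101 ; hops seen [H3,H3,H2] ; pick H2
  Q 59.0.0.0: descend 001110110000 ; hops seen [H3,H3,H2,H0] ; pick H0
  Q 59.0.0.193: descend 001110110000 ; hops seen [H3,H3,H2,H0] ; pick H0
  Q 119.145.168.128: descend 0111011110010001101010001000 ; hops seen [H3,H0,H0,H1,H0] ; pick H0
  + 119.145.0.0/16 (H0) depth=16
  del 59.11.234.0/23 (clear depth 23)
  Q 119.145.168.128: descend 0111011110010001101010001000 ; hops seen [H3,H0,H0,H0,H0] ; pick H0
  + 59.0.0.0/12 (H3) depth=12
  Q 59.11.234.1: descend 001110110000101111101010 ; hops seen [H3,H3,H2,H3,H2] ; pick H2
  Q 59.0.0.253: descend 001110110000 ; hops seen [H3,H3,H2,H3] ; pick H3
  Q 119.145.168.128: descend 0111011110010001101010001000 ; hops seen [H3,H0,H0,H0,H0] ; pick H0
  Q 48.1.208.133: descend 0011 ; hops seen [H3,H3] ; pick H3
  + 59.0.0.0/12 (H2) depth=12
  Q 58.0.2.55: descend 0011101 ; hops seen [H3,H3,H2] ; pick H2
  + 0.0.0.0/0 (H0) depth=0
  Q 58.0.61.80: descend 0011101 ; hops seen [H0,H3,H2] ; pick H2
  del 119.144.0.0/15 (clear depth 15)
  Q 119.145.151.48: descend 011101111001000110 ; hops seen [H0,H0,H0] ; pick H0

== LOOKUPS ==
["H0","H0","H0","H3","H3","H3","H2","H0","H0","H0","H0","H2","H3","H0","H3","H2","H2","H0"]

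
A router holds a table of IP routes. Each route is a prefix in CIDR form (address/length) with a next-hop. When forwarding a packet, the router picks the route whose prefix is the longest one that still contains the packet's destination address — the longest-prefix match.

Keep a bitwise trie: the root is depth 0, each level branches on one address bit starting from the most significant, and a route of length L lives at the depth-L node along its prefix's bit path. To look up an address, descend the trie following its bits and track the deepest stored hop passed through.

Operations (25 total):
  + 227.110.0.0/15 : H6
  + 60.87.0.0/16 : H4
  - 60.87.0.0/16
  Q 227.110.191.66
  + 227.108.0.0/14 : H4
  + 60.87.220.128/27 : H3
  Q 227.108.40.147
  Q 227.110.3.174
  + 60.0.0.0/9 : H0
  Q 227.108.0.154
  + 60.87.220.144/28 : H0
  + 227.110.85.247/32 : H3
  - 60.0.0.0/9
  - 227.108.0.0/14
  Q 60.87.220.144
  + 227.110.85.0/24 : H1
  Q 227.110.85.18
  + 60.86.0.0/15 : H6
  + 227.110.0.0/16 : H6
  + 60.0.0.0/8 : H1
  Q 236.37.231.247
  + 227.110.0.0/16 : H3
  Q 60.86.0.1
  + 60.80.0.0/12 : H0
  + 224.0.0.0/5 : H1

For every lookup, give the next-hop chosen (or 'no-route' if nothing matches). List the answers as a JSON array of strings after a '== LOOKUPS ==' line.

Trace:
  + 227.110.0.0/15 (H6) depth=15
  + 60.87.0.0/16 (H4) depth=16
  del 60.87.0.0/16 (clear depth 16)
  ? 227.110.191.66  path d0:-→d1:-→d2:-→d3:-→d4:-→d5:-→d6:-→d7:-→d8:-→d9:-→d10:-→d11:-→d12:-→d13:-→d14:-→d15:H6  best=H6
  + 227.108.0.0/14 (H4) depth=14
  + 60.87.220.128/27 (H3) depth=27
  ? 227.108.40.147  path d0:-→d1:-→d2:-→d3:-→d4:-→d5:-→d6:-→d7:-→d8:-→d9:-→d10:-→d11:-→d12:-→d13:-→d14:H4  best=H4
  ? 227.110.3.174  path d0:-→d1:-→d2:-→d3:-→d4:-→d5:-→d6:-→d7:-→d8:-→d9:-→d10:-→d11:-→d12:-→d13:-→d14:H4→d15:H6  best=H6
  + 60.0.0.0/9 (H0) depth=9
  ? 227.108.0.154  path d0:-→d1:-→d2:-→d3:-→d4:-→d5:-→d6:-→d7:-→d8:-→d9:-→d10:-→d11:-→d12:-→d13:-→d14:H4  best=H4
  + 60.87.220.144/28 (H0) depth=28
  + 227.110.85.247/32 (H3) depth=32
  del 60.0.0.0/9 (clear depth 9)
  del 227.108.0.0/14 (clear depth 14)
  ? 60.87.220.144  path d0:-→d1:-→d2:-→d3:-→d4:-→d5:-→d6:-→d7:-→d8:-→d9:-→d10:-→d11:-→d12:-→d13:-→d14:-→d15:-→d16:-→d17:-→d18:-→d19:-→d20:-→d21:-→d22:-→d23:-→d24:-→d25:-→d26:-→d27:H3→d28:H0  best=H0
  + 227.110.85.0/24 (H1) depth=24
  ? 227.110.85.18  path d0:-→d1:-→d2:-→d3:-→d4:-→d5:-→d6:-→d7:-→d8:-→d9:-→d10:-→d11:-→d12:-→d13:-→d14:-→d15:H6→d16:-→d17:-→d18:-→d19:-→d20:-→d21:-→d22:-→d23:-→d24:H1  best=H1
  + 60.86.0.0/15 (H6) depth=15
  + 227.110.0.0/16 (H6) depth=16
  + 60.0.0.0/8 (H1) depth=8
  ? 236.37.231.247  path d0:-→d1:-→d2:-→d3:-→d4:-  best=no-route
  + 227.110.0.0/16 (H3) depth=16
  ? 60.86.0.1  path d0:-→d1:-→d2:-→d3:-→d4:-→d5:-→d6:-→d7:-→d8:H1→d9:-→d10:-→d11:-→d12:-→d13:-→d14:-→d15:H6  best=H6
  + 60.80.0.0/12 (H0) depth=12
  + 224.0.0.0/5 (H1) depth=5

== LOOKUPS ==
["H6","H4","H6","H4","H0","H1","no-route","H6"]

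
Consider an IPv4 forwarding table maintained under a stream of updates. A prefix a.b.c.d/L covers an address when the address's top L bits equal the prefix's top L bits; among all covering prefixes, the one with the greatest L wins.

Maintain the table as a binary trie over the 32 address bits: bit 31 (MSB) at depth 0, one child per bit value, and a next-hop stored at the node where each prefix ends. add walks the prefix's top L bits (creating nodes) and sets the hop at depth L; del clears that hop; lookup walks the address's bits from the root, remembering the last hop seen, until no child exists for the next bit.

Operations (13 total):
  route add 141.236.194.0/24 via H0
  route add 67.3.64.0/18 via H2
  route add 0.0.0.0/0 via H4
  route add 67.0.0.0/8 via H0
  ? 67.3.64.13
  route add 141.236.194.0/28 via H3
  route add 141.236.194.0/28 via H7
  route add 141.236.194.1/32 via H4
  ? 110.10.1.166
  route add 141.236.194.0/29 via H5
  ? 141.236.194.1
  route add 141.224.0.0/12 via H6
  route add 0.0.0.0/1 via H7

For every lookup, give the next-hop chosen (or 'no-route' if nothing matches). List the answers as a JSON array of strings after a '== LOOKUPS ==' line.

Trace:
  add 141.236.194.0/24 -> H0 at depth 24
  add 67.3.64.0/18 -> H2 at depth 18
  add 0.0.0.0/0 -> H4 at depth 0
  add 67.0.0.0/8 -> H0 at depth 8
  Q 67.3.64.13: descend 010000110000001101 ; hops seen [H4,H0,H2] ; pick H2
  add 141.236.194.0/28 -> H3 at depth 28
  add 141.236.194.0/28 -> H7 at depth 28
  add 141.236.194.1/32 -> H4 at depth 32
  Q 110.10.1.166: descend 01 ; hops seen [H4] ; pick H4
  add 141.236.194.0/29 -> H5 at depth 29
  Q 141.236.194.1: descend 10001101111011001100001000000001 ; hops seen [H4,H0,H7,H5,H4] ; pick H4
  add 141.224.0.0/12 -> H6 at depth 12
  add 0.0.0.0/1 -> H7 at depth 1

== LOOKUPS ==
["H2","H4","H4"]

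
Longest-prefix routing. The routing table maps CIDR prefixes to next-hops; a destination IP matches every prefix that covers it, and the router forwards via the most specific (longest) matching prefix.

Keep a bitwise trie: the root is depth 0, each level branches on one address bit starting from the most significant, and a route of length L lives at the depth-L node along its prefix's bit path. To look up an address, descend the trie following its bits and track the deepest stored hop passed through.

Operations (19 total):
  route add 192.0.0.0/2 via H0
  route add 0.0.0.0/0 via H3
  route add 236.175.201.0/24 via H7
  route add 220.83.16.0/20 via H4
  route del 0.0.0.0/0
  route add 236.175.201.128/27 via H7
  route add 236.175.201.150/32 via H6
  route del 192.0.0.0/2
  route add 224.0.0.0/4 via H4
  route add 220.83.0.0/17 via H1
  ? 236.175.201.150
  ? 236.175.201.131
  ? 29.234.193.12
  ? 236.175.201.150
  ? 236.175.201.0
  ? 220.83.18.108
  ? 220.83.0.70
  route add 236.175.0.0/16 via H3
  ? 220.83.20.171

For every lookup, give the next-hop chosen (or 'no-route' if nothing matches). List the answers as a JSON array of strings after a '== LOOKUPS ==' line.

Apply in order:
  add 192.0.0.0/2 -> H0 at depth 2
  add 0.0.0.0/0 -> H3 at depth 0
  add 236.175.201.0/24 -> H7 at depth 24
  add 220.83.16.0/20 -> H4 at depth 20
  del 0.0.0.0/0 (clear depth 0)
  add 236.175.201.128/27 -> H7 at depth 27
  add 236.175.201.150/32 -> H6 at depth 32
  del 192.0.0.0/2 (clear depth 2)
  add 224.0.0.0/4 -> H4 at depth 4
  add 220.83.0.0/17 -> H1 at depth 17
  Q 236.175.201.150: descend 11101100101011111100100110010110 ; hops seen [H4,H7,H7,H6] ; pick H6
  Q 236.175.201.131: descend 111011001010111111001001100 ; hops seen [H4,H7,H7] ; pick H7
  Q 29.234.193.12: descend ε ; hops seen [∅] ; pick no-route
  Q 236.175.201.150: descend 11101100101011111100100110010110 ; hops seen [H4,H7,H7,H6] ; pick H6
  Q 236.175.201.0: descend 111011001010111111001001 ; hops seen [H4,H7] ; pick H7
  Q 220.83.18.108: descend 11011100010100110001 ; hops seen [H1,H4] ; pick H4
  Q 220.83.0.70: descend 1101110001010011000 ; hops seen [H1] ; pick H1
  add 236.175.0.0/16 -> H3 at depth 16
  Q 220.83.20.171: descend 11011100010100110001 ; hops seen [H1,H4] ; pick H4

== LOOKUPS ==
["H6","H7","no-route","H6","H7","H4","H1","H4"]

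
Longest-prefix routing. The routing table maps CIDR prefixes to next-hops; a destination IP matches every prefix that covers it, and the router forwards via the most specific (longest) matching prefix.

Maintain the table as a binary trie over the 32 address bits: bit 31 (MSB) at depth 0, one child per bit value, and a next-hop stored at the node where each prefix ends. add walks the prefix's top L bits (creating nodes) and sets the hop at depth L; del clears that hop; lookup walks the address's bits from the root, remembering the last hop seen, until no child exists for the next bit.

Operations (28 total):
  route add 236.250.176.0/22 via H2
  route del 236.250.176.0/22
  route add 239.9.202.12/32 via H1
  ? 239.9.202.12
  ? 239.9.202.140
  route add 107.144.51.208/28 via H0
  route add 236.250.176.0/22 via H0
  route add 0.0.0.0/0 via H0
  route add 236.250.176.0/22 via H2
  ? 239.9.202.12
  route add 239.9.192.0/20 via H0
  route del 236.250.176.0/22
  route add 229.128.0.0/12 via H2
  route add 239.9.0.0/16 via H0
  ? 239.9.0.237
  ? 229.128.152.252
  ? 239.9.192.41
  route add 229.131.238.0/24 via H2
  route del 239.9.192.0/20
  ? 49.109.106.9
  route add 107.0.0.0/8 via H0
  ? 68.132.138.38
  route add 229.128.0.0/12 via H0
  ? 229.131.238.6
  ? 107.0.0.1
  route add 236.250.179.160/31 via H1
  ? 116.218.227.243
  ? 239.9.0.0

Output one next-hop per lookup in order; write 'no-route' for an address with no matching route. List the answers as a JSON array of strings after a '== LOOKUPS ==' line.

Process each operation:
  + 236.250.176.0/22 (H2) depth=22
  - 236.250.176.0/22 clear@22
  + 239.9.202.12/32 (H1) depth=32
  Q 239.9.202.12: descend 11101111000010011100101000001100 ; hops seen [H1] ; pick H1
  Q 239.9.202.140: descend 111011110000100111001010 ; hops seen [∅] ; pick no-route
  + 107.144.51.208/28 (H0) depth=28
  + 236.250.176.0/22 (H0) depth=22
  + 0.0.0.0/0 (H0) depth=0
  + 236.250.176.0/22 (H2) depth=22
  Q 239.9.202.12: descend 11101111000010011100101000001100 ; hops seen [H0,H1] ; pick H1
  + 239.9.192.0/20 (H0) depth=20
  - 236.250.176.0/22 clear@22
  + 229.128.0.0/12 (H2) depth=12
  + 239.9.0.0/16 (H0) depth=16
  Q 239.9.0.237: descend 1110111100001001 ; hops seen [H0,H0] ; pick H0
  Q 229.128.152.252: descend 111001011000 ; hops seen [H0,H2] ; pick H2
  Q 239.9.192.41: descend 11101111000010011100 ; hops seen [H0,H0,H0] ; pick H0
  + 229.131.238.0/24 (H2) depth=24
  - 239.9.192.0/20 clear@20
  Q 49.109.106.9: descend 0 ; hops seen [H0] ; pick H0
  + 107.0.0.0/8 (H0) depth=8
  Q 68.132.138.38: descend 01 ; hops seen [H0] ; pick H0
  + 229.128.0.0/12 (H0) depth=12
  Q 229.131.238.6: descend 111001011000001111101110 ; hops seen [H0,H0,H2] ; pick H2
  Q 107.0.0.1: descend 01101011 ; hops seen [H0,H0] ; pick H0
  + 236.250.179.160/31 (H1) depth=31
  Q 116.218.227.243: descend 011 ; hops seen [H0] ; pick H0
  Q 239.9.0.0: descend 1110111100001001 ; hops seen [H0,H0] ; pick H0

== LOOKUPS ==
["H1","no-route","H1","H0","H2","H0","H0","H0","H2","H0","H0","H0"]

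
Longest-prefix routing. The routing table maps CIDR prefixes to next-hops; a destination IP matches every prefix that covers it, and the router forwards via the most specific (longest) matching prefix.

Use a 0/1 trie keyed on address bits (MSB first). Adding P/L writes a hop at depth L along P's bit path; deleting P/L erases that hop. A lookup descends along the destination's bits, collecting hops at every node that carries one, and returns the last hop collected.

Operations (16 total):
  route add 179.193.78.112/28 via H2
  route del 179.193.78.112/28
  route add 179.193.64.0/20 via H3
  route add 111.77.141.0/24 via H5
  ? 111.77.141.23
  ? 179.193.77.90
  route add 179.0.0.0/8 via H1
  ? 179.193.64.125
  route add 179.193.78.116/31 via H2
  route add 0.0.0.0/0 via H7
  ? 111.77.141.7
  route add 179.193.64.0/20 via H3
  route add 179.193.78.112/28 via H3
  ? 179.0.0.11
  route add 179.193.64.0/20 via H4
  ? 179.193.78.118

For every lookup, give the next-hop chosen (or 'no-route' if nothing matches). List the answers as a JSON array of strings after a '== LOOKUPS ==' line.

Apply in order:
  + 179.193.78.112/28 (H2) depth=28
  - 179.193.78.112/28 clear@28
  + 179.193.64.0/20 (H3) depth=20
  + 111.77.141.0/24 (H5) depth=24
  Q 111.77.141.23: descend 011011110100110110001101 ; hops seen [H5] ; pick H5
  Q 179.193.77.90: descend 1011001111000001010011 ; hops seen [H3] ; pick H3
  + 179.0.0.0/8 (H1) depth=8
  Q 179.193.64.125: descend 10110011110000010100 ; hops seen [H1,H3] ; pick H3
  + 179.193.78.116/31 (H2) depth=31
  + 0.0.0.0/0 (H7) depth=0
  Q 111.77.141.7: descend 011011110100110110001101 ; hops seen [H7,H5] ; pick H5
  + 179.193.64.0/20 (H3) depth=20
  + 179.193.78.112/28 (H3) depth=28
  Q 179.0.0.11: descend 10110011 ; hops seen [H7,H1] ; pick H1
  + 179.193.64.0/20 (H4) depth=20
  Q 179.193.78.118: descend 101100111100000101001110011101 ; hops seen [H7,H1,H4,H3] ; pick H3

== LOOKUPS ==
["H5","H3","H3","H5","H1","H3"]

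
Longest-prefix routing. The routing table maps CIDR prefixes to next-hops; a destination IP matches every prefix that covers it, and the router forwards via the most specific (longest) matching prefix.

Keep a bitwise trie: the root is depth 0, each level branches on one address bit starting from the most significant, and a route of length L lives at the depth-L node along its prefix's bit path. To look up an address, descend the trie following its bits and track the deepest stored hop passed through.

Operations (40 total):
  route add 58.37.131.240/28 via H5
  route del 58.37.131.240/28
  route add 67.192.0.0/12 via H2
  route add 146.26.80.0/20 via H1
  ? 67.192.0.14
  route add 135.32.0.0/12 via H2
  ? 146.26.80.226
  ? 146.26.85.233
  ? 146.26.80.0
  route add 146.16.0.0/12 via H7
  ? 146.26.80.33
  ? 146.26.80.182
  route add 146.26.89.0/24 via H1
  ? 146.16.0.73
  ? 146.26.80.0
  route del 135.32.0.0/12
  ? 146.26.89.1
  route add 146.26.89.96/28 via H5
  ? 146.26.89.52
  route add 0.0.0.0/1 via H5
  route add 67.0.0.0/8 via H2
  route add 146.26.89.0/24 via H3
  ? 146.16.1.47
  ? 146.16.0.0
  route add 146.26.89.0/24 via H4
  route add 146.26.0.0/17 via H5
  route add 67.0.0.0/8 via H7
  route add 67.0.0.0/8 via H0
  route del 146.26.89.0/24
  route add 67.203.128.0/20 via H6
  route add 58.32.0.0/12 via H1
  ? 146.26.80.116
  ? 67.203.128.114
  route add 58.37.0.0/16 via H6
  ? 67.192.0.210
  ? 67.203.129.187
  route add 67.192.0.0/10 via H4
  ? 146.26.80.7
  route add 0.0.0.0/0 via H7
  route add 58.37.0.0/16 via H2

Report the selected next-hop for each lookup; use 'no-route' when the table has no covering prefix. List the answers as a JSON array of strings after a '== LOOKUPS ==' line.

Process each operation:
  + 58.37.131.240/28 (H5) depth=28
  - 58.37.131.240/28 clear@28
  + 67.192.0.0/12 (H2) depth=12
  + 146.26.80.0/20 (H1) depth=20
  ? 67.192.0.14  path d0:-→d1:-→d2:-→d3:-→d4:-→d5:-→d6:-→d7:-→d8:-→d9:-→d10:-→d11:-→d12:H2  best=H2
  + 135.32.0.0/12 (H2) depth=12
  ? 146.26.80.226  path d0:-→d1:-→d2:-→d3:-→d4:-→d5:-→d6:-→d7:-→d8:-→d9:-→d10:-→d11:-→d12:-→d13:-→d14:-→d15:-→d16:-→d17:-→d18:-→d19:-→d20:H1  best=H1
  ? 146.26.85.233  path d0:-→d1:-→d2:-→d3:-→d4:-→d5:-→d6:-→d7:-→d8:-→d9:-→d10:-→d11:-→d12:-→d13:-→d14:-→d15:-→d16:-→d17:-→d18:-→d19:-→d20:H1  best=H1
  ? 146.26.80.0  path d0:-→d1:-→d2:-→d3:-→d4:-→d5:-→d6:-→d7:-→d8:-→d9:-→d10:-→d11:-→d12:-→d13:-→d14:-→d15:-→d16:-→d17:-→d18:-→d19:-→d20:H1  best=H1
  + 146.16.0.0/12 (H7) depth=12
  ? 146.26.80.33  path d0:-→d1:-→d2:-→d3:-→d4:-→d5:-→d6:-→d7:-→d8:-→d9:-→d10:-→d11:-→d12:H7→d13:-→d14:-→d15:-→d16:-→d17:-→d18:-→d19:-→d20:H1  best=H1
  ? 146.26.80.182  path d0:-→d1:-→d2:-→d3:-→d4:-→d5:-→d6:-→d7:-→d8:-→d9:-→d10:-→d11:-→d12:H7→d13:-→d14:-→d15:-→d16:-→d17:-→d18:-→d19:-→d20:H1  best=H1
  + 146.26.89.0/24 (H1) depth=24
  ? 146.16.0.73  path d0:-→d1:-→d2:-→d3:-→d4:-→d5:-→d6:-→d7:-→d8:-→d9:-→d10:-→d11:-→d12:H7  best=H7
  ? 146.26.80.0  path d0:-→d1:-→d2:-→d3:-→d4:-→d5:-→d6:-→d7:-→d8:-→d9:-→d10:-→d11:-→d12:H7→d13:-→d14:-→d15:-→d16:-→d17:-→d18:-→d19:-→d20:H1  best=H1
  - 135.32.0.0/12 clear@12
  ? 146.26.89.1  path d0:-→d1:-→d2:-→d3:-→d4:-→d5:-→d6:-→d7:-→d8:-→d9:-→d10:-→d11:-→d12:H7→d13:-→d14:-→d15:-→d16:-→d17:-→d18:-→d19:-→d20:H1→d21:-→d22:-→d23:-→d24:H1  best=H1
  + 146.26.89.96/28 (H5) depth=28
  ? 146.26.89.52  path d0:-→d1:-→d2:-→d3:-→d4:-→d5:-→d6:-→d7:-→d8:-→d9:-→d10:-→d11:-→d12:H7→d13:-→d14:-→d15:-→d16:-→d17:-→d18:-→d19:-→d20:H1→d21:-→d22:-→d23:-→d24:H1→d25:-  best=H1
  + 0.0.0.0/1 (H5) depth=1
  + 67.0.0.0/8 (H2) depth=8
  + 146.26.89.0/24 (H3) depth=24
  ? 146.16.1.47  path d0:-→d1:-→d2:-→d3:-→d4:-→d5:-→d6:-→d7:-→d8:-→d9:-→d10:-→d11:-→d12:H7  best=H7
  ? 146.16.0.0  path d0:-→d1:-→d2:-→d3:-→d4:-→d5:-→d6:-→d7:-→d8:-→d9:-→d10:-→d11:-→d12:H7  best=H7
  + 146.26.89.0/24 (H4) depth=24
  + 146.26.0.0/17 (H5) depth=17
  + 67.0.0.0/8 (H7) depth=8
  + 67.0.0.0/8 (H0) depth=8
  - 146.26.89.0/24 clear@24
  + 67.203.128.0/20 (H6) depth=20
  + 58.32.0.0/12 (H1) depth=12
  ? 146.26.80.116  path d0:-→d1:-→d2:-→d3:-→d4:-→d5:-→d6:-→d7:-→d8:-→d9:-→d10:-→d11:-→d12:H7→d13:-→d14:-→d15:-→d16:-→d17:H5→d18:-→d19:-→d20:H1  best=H1
  ? 67.203.128.114  path d0:-→d1:H5→d2:-→d3:-→d4:-→d5:-→d6:-→d7:-→d8:H0→d9:-→d10:-→d11:-→d12:H2→d13:-→d14:-→d15:-→d16:-→d17:-→d18:-→d19:-→d20:H6  best=H6
  + 58.37.0.0/16 (H6) depth=16
  ? 67.192.0.210  path d0:-→d1:H5→d2:-→d3:-→d4:-→d5:-→d6:-→d7:-→d8:H0→d9:-→d10:-→d11:-→d12:H2  best=H2
  ? 67.203.129.187  path d0:-→d1:H5→d2:-→d3:-→d4:-→d5:-→d6:-→d7:-→d8:H0→d9:-→d10:-→d11:-→d12:H2→d13:-→d14:-→d15:-→d16:-→d17:-→d18:-→d19:-→d20:H6  best=H6
  + 67.192.0.0/10 (H4) depth=10
  ? 146.26.80.7  path d0:-→d1:-→d2:-→d3:-→d4:-→d5:-→d6:-→d7:-→d8:-→d9:-→d10:-→d11:-→d12:H7→d13:-→d14:-→d15:-→d16:-→d17:H5→d18:-→d19:-→d20:H1  best=H1
  + 0.0.0.0/0 (H7) depth=0
  + 58.37.0.0/16 (H2) depth=16

== LOOKUPS ==
["H2","H1","H1","H1","H1","H1","H7","H1","H1","H1","H7","H7","H1","H6","H2","H6","H1"]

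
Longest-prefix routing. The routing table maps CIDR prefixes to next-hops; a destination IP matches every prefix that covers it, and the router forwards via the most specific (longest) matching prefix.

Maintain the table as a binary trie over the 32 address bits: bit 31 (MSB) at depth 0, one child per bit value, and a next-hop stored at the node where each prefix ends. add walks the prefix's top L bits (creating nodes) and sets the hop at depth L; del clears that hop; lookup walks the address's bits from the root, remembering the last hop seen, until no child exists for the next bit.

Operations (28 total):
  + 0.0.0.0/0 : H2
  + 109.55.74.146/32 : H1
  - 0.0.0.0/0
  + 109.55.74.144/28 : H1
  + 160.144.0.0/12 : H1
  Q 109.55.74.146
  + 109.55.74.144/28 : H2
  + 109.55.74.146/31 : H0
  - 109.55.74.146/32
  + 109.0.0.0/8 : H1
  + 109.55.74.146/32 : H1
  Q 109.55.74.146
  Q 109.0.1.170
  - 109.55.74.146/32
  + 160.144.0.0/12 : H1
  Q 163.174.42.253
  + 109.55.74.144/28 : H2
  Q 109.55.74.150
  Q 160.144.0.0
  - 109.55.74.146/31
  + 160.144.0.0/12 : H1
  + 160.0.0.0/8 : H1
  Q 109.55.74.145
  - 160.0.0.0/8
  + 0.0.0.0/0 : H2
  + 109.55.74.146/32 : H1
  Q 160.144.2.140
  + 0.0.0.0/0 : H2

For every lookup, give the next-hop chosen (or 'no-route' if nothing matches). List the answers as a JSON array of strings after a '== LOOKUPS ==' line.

Process each operation:
  + 0.0.0.0/0 (H2) depth=0
  + 109.55.74.146/32 (H1) depth=32
  del 0.0.0.0/0 (clear depth 0)
  + 109.55.74.144/28 (H1) depth=28
  + 160.144.0.0/12 (H1) depth=12
  Q 109.55.74.146: descend 01101101001101110100101010010010 ; hops seen [H1,H1] ; pick H1
  + 109.55.74.144/28 (H2) depth=28
  + 109.55.74.146/31 (H0) depth=31
  del 109.55.74.146/32 (clear depth 32)
  + 109.0.0.0/8 (H1) depth=8
  + 109.55.74.146/32 (H1) depth=32
  Q 109.55.74.146: descend 01101101001101110100101010010010 ; hops seen [H1,H2,H0,H1] ; pick H1
  Q 109.0.1.170: descend 0110110100 ; hops seen [H1] ; pick H1
  del 109.55.74.146/32 (clear depth 32)
  + 160.144.0.0/12 (H1) depth=12
  Q 163.174.42.253: descend 101000 ; hops seen [∅] ; pick no-route
  + 109.55.74.144/28 (H2) depth=28
  Q 109.55.74.150: descend 01101101001101110100101010010 ; hops seen [H1,H2] ; pick H2
  Q 160.144.0.0: descend 101000001001 ; hops seen [H1] ; pick H1
  del 109.55.74.146/31 (clear depth 31)
  + 160.144.0.0/12 (H1) depth=12
  + 160.0.0.0/8 (H1) depth=8
  Q 109.55.74.145: descend 011011010011011101001010100100 ; hops seen [H1,H2] ; pick H2
  del 160.0.0.0/8 (clear depth 8)
  + 0.0.0.0/0 (H2) depth=0
  + 109.55.74.146/32 (H1) depth=32
  Q 160.144.2.140: descend 101000001001 ; hops seen [H2,H1] ; pick H1
  + 0.0.0.0/0 (H2) depth=0

== LOOKUPS ==
["H1","H1","H1","no-route","H2","H1","H2","H1"]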